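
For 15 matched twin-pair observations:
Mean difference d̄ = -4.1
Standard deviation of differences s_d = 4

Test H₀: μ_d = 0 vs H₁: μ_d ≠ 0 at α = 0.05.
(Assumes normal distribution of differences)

Answer: t = -3.9698, reject H₀

Derivation:
df = n - 1 = 14
SE = s_d/√n = 4/√15 = 1.0328
t = d̄/SE = -4.1/1.0328 = -3.9698
Critical value: t_{0.025,14} = ±2.145
p-value ≈ 0.0014
Decision: reject H₀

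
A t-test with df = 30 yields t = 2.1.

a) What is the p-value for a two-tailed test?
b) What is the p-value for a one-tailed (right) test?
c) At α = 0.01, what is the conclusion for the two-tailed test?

Answer: a) 0.0442, b) 0.0221, c) fail to reject H₀

Derivation:
Using t-distribution with df = 30:
a) Two-tailed: p = 2×P(T > 2.1) = 0.0442
b) One-tailed: p = P(T > 2.1) = 0.0221
c) 0.0442 ≥ 0.01, fail to reject H₀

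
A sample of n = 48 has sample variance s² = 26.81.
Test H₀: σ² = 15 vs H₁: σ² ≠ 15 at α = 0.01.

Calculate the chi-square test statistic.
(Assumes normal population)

df = n - 1 = 47
χ² = (n-1)s²/σ₀² = 47×26.81/15 = 84.0047
Critical values: χ²_{0.995,47} = 25.775, χ²_{0.005,47} = 75.704
Rejection region: χ² < 25.775 or χ² > 75.704
Decision: reject H₀

Answer: χ² = 84.0047, reject H₀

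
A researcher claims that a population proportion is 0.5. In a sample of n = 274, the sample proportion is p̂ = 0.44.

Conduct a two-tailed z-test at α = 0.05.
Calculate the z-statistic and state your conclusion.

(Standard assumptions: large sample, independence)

Answer: z = -1.9864, reject H₀

Derivation:
H₀: p = 0.5, H₁: p ≠ 0.5
Standard error: SE = √(p₀(1-p₀)/n) = √(0.5×0.5/274) = 0.030206
z-statistic: z = (p̂ - p₀)/SE = (0.44 - 0.5)/0.030206 = -1.9864
Critical value: z_0.025 = ±1.960
p-value = 0.0470
Decision: reject H₀ at α = 0.05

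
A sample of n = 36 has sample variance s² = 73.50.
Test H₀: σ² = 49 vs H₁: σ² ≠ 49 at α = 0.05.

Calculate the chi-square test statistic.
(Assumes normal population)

Answer: χ² = 52.5000, fail to reject H₀

Derivation:
df = n - 1 = 35
χ² = (n-1)s²/σ₀² = 35×73.50/49 = 52.5000
Critical values: χ²_{0.975,35} = 20.569, χ²_{0.025,35} = 53.203
Rejection region: χ² < 20.569 or χ² > 53.203
Decision: fail to reject H₀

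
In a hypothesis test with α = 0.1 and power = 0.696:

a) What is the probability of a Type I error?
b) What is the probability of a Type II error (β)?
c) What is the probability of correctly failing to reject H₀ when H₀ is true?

a) Type I error probability = α = 0.1
b) Power = P(reject H₀ | H₁ true) = 1 - β = 0.696, so Type II error probability = β = 1 - Power = 0.304
c) P(fail to reject H₀ | H₀ true) = 1 - α = 0.9

Answer: a) 0.1, b) 0.304, c) 0.9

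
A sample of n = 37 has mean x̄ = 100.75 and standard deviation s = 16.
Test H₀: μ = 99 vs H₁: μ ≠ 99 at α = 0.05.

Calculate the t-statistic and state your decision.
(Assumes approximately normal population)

df = n - 1 = 36
SE = s/√n = 16/√37 = 2.6304
t = (x̄ - μ₀)/SE = (100.75 - 99)/2.6304 = 0.6653
Critical value: t_{0.025,36} = ±2.028
p-value ≈ 0.5101
Decision: fail to reject H₀

Answer: t = 0.6653, fail to reject H₀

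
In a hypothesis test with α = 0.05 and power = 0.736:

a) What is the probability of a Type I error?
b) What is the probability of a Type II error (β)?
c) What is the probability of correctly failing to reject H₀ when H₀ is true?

Answer: a) 0.05, b) 0.264, c) 0.95

Derivation:
a) Type I error probability = α = 0.05
b) Power = P(reject H₀ | H₁ true) = 1 - β = 0.736, so Type II error probability = β = 1 - Power = 0.264
c) P(fail to reject H₀ | H₀ true) = 1 - α = 0.95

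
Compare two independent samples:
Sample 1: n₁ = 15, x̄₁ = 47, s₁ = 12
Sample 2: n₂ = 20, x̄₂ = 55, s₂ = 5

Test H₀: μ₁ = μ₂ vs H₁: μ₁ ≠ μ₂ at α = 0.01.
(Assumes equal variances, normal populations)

Answer: t = -2.6958, fail to reject H₀

Derivation:
Pooled variance: s²_p = [14×12² + 19×5²]/(33) = 75.4848
s_p = 8.6882
SE = s_p×√(1/n₁ + 1/n₂) = 8.6882×√(1/15 + 1/20) = 2.9676
t = (x̄₁ - x̄₂)/SE = (47 - 55)/2.9676 = -2.6958
df = 33, t-critical = ±2.733
Decision: fail to reject H₀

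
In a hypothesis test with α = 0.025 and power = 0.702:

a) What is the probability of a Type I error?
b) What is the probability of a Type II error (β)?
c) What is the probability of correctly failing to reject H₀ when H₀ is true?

a) Type I error probability = α = 0.025
b) Power = P(reject H₀ | H₁ true) = 1 - β = 0.702, so Type II error probability = β = 1 - Power = 0.298
c) P(fail to reject H₀ | H₀ true) = 1 - α = 0.975

Answer: a) 0.025, b) 0.298, c) 0.975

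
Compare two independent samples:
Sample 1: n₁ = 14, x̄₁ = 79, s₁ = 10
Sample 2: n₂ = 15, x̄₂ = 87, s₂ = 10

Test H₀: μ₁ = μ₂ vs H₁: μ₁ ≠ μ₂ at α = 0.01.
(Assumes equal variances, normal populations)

Answer: t = -2.1528, fail to reject H₀

Derivation:
Pooled variance: s²_p = [13×10² + 14×10²]/(27) = 100.0000
s_p = 10.0000
SE = s_p×√(1/n₁ + 1/n₂) = 10.0000×√(1/14 + 1/15) = 3.7161
t = (x̄₁ - x̄₂)/SE = (79 - 87)/3.7161 = -2.1528
df = 27, t-critical = ±2.771
Decision: fail to reject H₀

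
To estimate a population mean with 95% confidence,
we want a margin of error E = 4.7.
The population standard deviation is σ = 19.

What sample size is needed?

z_0.025 = 1.960
n = (z×σ/E)² = (1.960×19/4.7)²
n = 62.7803
Round up: n = 63

Answer: n = 63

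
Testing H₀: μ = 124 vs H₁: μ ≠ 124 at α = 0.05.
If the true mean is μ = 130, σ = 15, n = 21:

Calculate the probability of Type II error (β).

SE = σ/√n = 15/√21 = 3.2733
Critical values: μ₀ ± z_0.025×SE = 124 ± 1.960×3.2733
Acceptance region: (117.5843, 130.4157)
Under H₁ (μ = 130): z_high = (130.4157 - 130)/3.2733 = 0.1270, z_low = (117.5843 - 130)/3.2733 = -3.7930
β = P(not reject | H₁) = Φ(0.1270) - Φ(-3.7930) ≈ 0.5505

Answer: β ≈ 0.5505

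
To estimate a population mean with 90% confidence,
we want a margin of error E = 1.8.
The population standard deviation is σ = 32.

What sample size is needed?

z_0.05 = 1.645
n = (z×σ/E)² = (1.645×32/1.8)²
n = 855.2375
Round up: n = 856

Answer: n = 856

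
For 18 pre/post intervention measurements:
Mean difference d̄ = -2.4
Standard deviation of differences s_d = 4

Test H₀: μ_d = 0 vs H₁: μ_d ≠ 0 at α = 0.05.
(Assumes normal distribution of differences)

df = n - 1 = 17
SE = s_d/√n = 4/√18 = 0.9428
t = d̄/SE = -2.4/0.9428 = -2.5456
Critical value: t_{0.025,17} = ±2.110
p-value ≈ 0.0209
Decision: reject H₀

Answer: t = -2.5456, reject H₀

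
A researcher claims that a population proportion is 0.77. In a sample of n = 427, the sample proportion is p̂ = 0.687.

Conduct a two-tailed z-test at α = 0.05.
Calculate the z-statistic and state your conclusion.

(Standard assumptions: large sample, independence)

H₀: p = 0.77, H₁: p ≠ 0.77
Standard error: SE = √(p₀(1-p₀)/n) = √(0.77×0.23/427) = 0.020366
z-statistic: z = (p̂ - p₀)/SE = (0.687 - 0.77)/0.020366 = -4.0754
Critical value: z_0.025 = ±1.960
p-value < 0.0001
Decision: reject H₀ at α = 0.05

Answer: z = -4.0754, reject H₀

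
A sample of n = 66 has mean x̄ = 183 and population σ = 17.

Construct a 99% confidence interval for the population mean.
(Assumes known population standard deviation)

Answer: (177.6095, 188.3905)

Derivation:
Confidence level: 99%, α = 0.01
z_0.005 = 2.576
SE = σ/√n = 17/√66 = 2.0926
Margin of error = 2.576 × 2.0926 = 5.3905
CI: x̄ ± margin = 183 ± 5.3905
CI: (177.6095, 188.3905)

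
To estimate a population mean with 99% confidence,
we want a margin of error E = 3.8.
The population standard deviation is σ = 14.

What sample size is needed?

Answer: n = 91

Derivation:
z_0.005 = 2.576
n = (z×σ/E)² = (2.576×14/3.8)²
n = 90.0701
Round up: n = 91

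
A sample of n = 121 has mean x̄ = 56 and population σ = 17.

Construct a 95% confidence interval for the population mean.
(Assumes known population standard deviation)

Confidence level: 95%, α = 0.05
z_0.025 = 1.960
SE = σ/√n = 17/√121 = 1.5455
Margin of error = 1.960 × 1.5455 = 3.0292
CI: x̄ ± margin = 56 ± 3.0292
CI: (52.9708, 59.0292)

Answer: (52.9708, 59.0292)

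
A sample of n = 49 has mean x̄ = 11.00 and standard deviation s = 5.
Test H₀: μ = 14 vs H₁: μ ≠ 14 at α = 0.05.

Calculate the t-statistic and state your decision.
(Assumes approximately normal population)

Answer: t = -4.1999, reject H₀

Derivation:
df = n - 1 = 48
SE = s/√n = 5/√49 = 0.7143
t = (x̄ - μ₀)/SE = (11.00 - 14)/0.7143 = -4.1999
Critical value: t_{0.025,48} = ±2.011
p-value ≈ 0.0001
Decision: reject H₀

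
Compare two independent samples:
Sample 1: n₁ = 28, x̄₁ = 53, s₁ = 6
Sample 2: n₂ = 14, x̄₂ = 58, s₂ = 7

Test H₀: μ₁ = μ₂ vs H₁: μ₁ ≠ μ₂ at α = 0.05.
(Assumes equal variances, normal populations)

Pooled variance: s²_p = [27×6² + 13×7²]/(40) = 40.2250
s_p = 6.3423
SE = s_p×√(1/n₁ + 1/n₂) = 6.3423×√(1/28 + 1/14) = 2.0760
t = (x̄₁ - x̄₂)/SE = (53 - 58)/2.0760 = -2.4085
df = 40, t-critical = ±2.021
Decision: reject H₀

Answer: t = -2.4085, reject H₀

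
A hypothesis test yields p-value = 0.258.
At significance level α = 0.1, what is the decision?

Answer: fail to reject H₀

Derivation:
Compare p-value to α:
0.258 ≥ 0.1
Decision: fail to reject H₀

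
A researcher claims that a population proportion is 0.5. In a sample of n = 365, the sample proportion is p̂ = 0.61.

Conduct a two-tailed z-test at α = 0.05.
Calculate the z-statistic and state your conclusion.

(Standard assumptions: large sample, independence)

Answer: z = 4.2031, reject H₀

Derivation:
H₀: p = 0.5, H₁: p ≠ 0.5
Standard error: SE = √(p₀(1-p₀)/n) = √(0.5×0.5/365) = 0.026171
z-statistic: z = (p̂ - p₀)/SE = (0.61 - 0.5)/0.026171 = 4.2031
Critical value: z_0.025 = ±1.960
p-value < 0.0001
Decision: reject H₀ at α = 0.05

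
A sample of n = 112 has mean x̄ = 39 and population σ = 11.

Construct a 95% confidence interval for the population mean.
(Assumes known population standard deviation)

Answer: (36.9628, 41.0372)

Derivation:
Confidence level: 95%, α = 0.05
z_0.025 = 1.960
SE = σ/√n = 11/√112 = 1.0394
Margin of error = 1.960 × 1.0394 = 2.0372
CI: x̄ ± margin = 39 ± 2.0372
CI: (36.9628, 41.0372)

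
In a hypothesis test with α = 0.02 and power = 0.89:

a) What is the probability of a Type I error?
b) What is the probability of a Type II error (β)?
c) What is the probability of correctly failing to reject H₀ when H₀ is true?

Answer: a) 0.02, b) 0.11, c) 0.98

Derivation:
a) Type I error probability = α = 0.02
b) Power = P(reject H₀ | H₁ true) = 1 - β = 0.89, so Type II error probability = β = 1 - Power = 0.11
c) P(fail to reject H₀ | H₀ true) = 1 - α = 0.98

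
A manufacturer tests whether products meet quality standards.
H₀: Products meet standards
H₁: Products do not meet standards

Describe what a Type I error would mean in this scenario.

Answer: Rejecting good products that actually meet standards

Derivation:
Type I error: rejecting H₀ when it is actually true (false positive).
Type II error: failing to reject H₀ when H₁ is actually true (false negative).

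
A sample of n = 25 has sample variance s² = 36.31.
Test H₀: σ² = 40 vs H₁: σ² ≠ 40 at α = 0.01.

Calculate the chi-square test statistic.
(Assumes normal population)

Answer: χ² = 21.7860, fail to reject H₀

Derivation:
df = n - 1 = 24
χ² = (n-1)s²/σ₀² = 24×36.31/40 = 21.7860
Critical values: χ²_{0.995,24} = 9.886, χ²_{0.005,24} = 45.559
Rejection region: χ² < 9.886 or χ² > 45.559
Decision: fail to reject H₀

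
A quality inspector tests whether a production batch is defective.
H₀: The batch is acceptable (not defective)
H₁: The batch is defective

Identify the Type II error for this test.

Answer: Shipping a defective batch to customers

Derivation:
Type I error: rejecting H₀ when it is actually true (false positive).
Type II error: failing to reject H₀ when H₁ is actually true (false negative).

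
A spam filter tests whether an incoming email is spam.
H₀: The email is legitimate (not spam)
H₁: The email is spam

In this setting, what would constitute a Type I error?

Type I error (α): Rejecting H₀ when H₀ is true
Type II error (β): Failing to reject H₀ when H₁ is true

Answer: Marking a legitimate email as spam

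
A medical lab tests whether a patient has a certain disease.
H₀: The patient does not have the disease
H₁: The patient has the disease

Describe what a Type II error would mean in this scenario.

Type I error (α): Rejecting H₀ when H₀ is true
Type II error (β): Failing to reject H₀ when H₁ is true

Answer: Failing to diagnose a patient who actually has the disease (false negative)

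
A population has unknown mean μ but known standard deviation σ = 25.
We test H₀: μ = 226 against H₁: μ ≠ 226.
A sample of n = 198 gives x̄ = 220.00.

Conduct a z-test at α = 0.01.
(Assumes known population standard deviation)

Standard error: SE = σ/√n = 25/√198 = 1.7767
z-statistic: z = (x̄ - μ₀)/SE = (220.00 - 226)/1.7767 = -3.3770
Critical value: ±2.576
p-value = 0.0007
Decision: reject H₀

Answer: z = -3.3770, reject H₀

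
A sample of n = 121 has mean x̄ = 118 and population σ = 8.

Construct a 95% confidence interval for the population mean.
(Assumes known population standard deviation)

Answer: (116.5745, 119.4255)

Derivation:
Confidence level: 95%, α = 0.05
z_0.025 = 1.960
SE = σ/√n = 8/√121 = 0.7273
Margin of error = 1.960 × 0.7273 = 1.4255
CI: x̄ ± margin = 118 ± 1.4255
CI: (116.5745, 119.4255)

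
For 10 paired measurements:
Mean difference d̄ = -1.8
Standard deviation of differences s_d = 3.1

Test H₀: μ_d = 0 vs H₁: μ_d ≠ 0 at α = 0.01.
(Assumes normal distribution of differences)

df = n - 1 = 9
SE = s_d/√n = 3.1/√10 = 0.9803
t = d̄/SE = -1.8/0.9803 = -1.8362
Critical value: t_{0.005,9} = ±3.250
p-value ≈ 0.0995
Decision: fail to reject H₀

Answer: t = -1.8362, fail to reject H₀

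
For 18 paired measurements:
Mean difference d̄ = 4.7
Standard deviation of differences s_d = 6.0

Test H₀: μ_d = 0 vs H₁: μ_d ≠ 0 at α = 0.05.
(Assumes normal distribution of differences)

Answer: t = 3.3234, reject H₀

Derivation:
df = n - 1 = 17
SE = s_d/√n = 6.0/√18 = 1.4142
t = d̄/SE = 4.7/1.4142 = 3.3234
Critical value: t_{0.025,17} = ±2.110
p-value ≈ 0.0040
Decision: reject H₀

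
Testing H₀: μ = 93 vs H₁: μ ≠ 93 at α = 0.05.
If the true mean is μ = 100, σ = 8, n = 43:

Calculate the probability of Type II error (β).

SE = σ/√n = 8/√43 = 1.2200
Critical values: μ₀ ± z_0.025×SE = 93 ± 1.960×1.2200
Acceptance region: (90.6088, 95.3912)
Under H₁ (μ = 100): z_high = (95.3912 - 100)/1.2200 = -3.7777, z_low = (90.6088 - 100)/1.2200 = -7.6977
β = P(not reject | H₁) = Φ(-3.7777) - Φ(-7.6977) ≈ 0.0001

Answer: β ≈ 0.0001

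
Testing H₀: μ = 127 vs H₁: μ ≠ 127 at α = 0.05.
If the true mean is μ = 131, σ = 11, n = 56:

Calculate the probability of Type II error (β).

SE = σ/√n = 11/√56 = 1.4699
Critical values: μ₀ ± z_0.025×SE = 127 ± 1.960×1.4699
Acceptance region: (124.1190, 129.8810)
Under H₁ (μ = 131): z_high = (129.8810 - 131)/1.4699 = -0.7613, z_low = (124.1190 - 131)/1.4699 = -4.6813
β = P(not reject | H₁) = Φ(-0.7613) - Φ(-4.6813) ≈ 0.2232

Answer: β ≈ 0.2232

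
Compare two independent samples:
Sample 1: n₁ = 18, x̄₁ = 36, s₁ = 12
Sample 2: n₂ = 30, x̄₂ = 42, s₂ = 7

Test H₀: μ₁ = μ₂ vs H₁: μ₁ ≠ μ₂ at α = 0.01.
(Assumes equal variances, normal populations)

Answer: t = -2.1943, fail to reject H₀

Derivation:
Pooled variance: s²_p = [17×12² + 29×7²]/(46) = 84.1087
s_p = 9.1711
SE = s_p×√(1/n₁ + 1/n₂) = 9.1711×√(1/18 + 1/30) = 2.7343
t = (x̄₁ - x̄₂)/SE = (36 - 42)/2.7343 = -2.1943
df = 46, t-critical = ±2.687
Decision: fail to reject H₀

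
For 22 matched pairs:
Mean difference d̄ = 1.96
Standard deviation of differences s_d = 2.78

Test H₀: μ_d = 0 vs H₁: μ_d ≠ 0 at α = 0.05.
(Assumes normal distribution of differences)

Answer: t = 3.3069, reject H₀

Derivation:
df = n - 1 = 21
SE = s_d/√n = 2.78/√22 = 0.5927
t = d̄/SE = 1.96/0.5927 = 3.3069
Critical value: t_{0.025,21} = ±2.080
p-value ≈ 0.0034
Decision: reject H₀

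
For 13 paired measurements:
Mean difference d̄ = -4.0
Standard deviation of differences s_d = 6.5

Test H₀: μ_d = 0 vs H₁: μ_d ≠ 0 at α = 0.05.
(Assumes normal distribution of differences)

Answer: t = -2.2188, reject H₀

Derivation:
df = n - 1 = 12
SE = s_d/√n = 6.5/√13 = 1.8028
t = d̄/SE = -4.0/1.8028 = -2.2188
Critical value: t_{0.025,12} = ±2.179
p-value ≈ 0.0465
Decision: reject H₀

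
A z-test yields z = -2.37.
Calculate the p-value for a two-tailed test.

For z = -2.37:
p = 2×P(Z > |-2.37|) = 2×(1 - Φ(2.37)) = 0.0178

Answer: p-value ≈ 0.0178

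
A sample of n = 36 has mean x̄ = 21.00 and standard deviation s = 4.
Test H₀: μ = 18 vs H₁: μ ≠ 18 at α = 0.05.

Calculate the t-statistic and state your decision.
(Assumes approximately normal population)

Answer: t = 4.4998, reject H₀

Derivation:
df = n - 1 = 35
SE = s/√n = 4/√36 = 0.6667
t = (x̄ - μ₀)/SE = (21.00 - 18)/0.6667 = 4.4998
Critical value: t_{0.025,35} = ±2.030
p-value ≈ 0.0001
Decision: reject H₀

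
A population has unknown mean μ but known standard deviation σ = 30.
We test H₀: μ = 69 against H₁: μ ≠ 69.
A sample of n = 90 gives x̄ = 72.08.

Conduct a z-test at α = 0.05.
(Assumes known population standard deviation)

Standard error: SE = σ/√n = 30/√90 = 3.1623
z-statistic: z = (x̄ - μ₀)/SE = (72.08 - 69)/3.1623 = 0.9740
Critical value: ±1.960
p-value = 0.3301
Decision: fail to reject H₀

Answer: z = 0.9740, fail to reject H₀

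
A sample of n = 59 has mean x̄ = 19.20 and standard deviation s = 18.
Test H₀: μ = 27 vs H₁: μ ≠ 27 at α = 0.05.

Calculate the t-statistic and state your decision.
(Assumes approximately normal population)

Answer: t = -3.3285, reject H₀

Derivation:
df = n - 1 = 58
SE = s/√n = 18/√59 = 2.3434
t = (x̄ - μ₀)/SE = (19.20 - 27)/2.3434 = -3.3285
Critical value: t_{0.025,58} = ±2.002
p-value ≈ 0.0015
Decision: reject H₀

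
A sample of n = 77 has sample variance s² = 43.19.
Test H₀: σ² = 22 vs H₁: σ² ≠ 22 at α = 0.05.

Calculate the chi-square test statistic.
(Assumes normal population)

Answer: χ² = 149.2018, reject H₀

Derivation:
df = n - 1 = 76
χ² = (n-1)s²/σ₀² = 76×43.19/22 = 149.2018
Critical values: χ²_{0.975,76} = 53.782, χ²_{0.025,76} = 101.999
Rejection region: χ² < 53.782 or χ² > 101.999
Decision: reject H₀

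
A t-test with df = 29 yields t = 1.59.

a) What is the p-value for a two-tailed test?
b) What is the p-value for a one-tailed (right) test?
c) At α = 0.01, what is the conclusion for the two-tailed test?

Using t-distribution with df = 29:
a) Two-tailed: p = 2×P(T > 1.59) = 0.1227
b) One-tailed: p = P(T > 1.59) = 0.0613
c) 0.1227 ≥ 0.01, fail to reject H₀

Answer: a) 0.1227, b) 0.0613, c) fail to reject H₀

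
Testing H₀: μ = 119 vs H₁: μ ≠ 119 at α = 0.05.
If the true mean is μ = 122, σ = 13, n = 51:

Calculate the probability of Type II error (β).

Answer: β ≈ 0.6223

Derivation:
SE = σ/√n = 13/√51 = 1.8204
Critical values: μ₀ ± z_0.025×SE = 119 ± 1.960×1.8204
Acceptance region: (115.4320, 122.5680)
Under H₁ (μ = 122): z_high = (122.5680 - 122)/1.8204 = 0.3120, z_low = (115.4320 - 122)/1.8204 = -3.6080
β = P(not reject | H₁) = Φ(0.3120) - Φ(-3.6080) ≈ 0.6223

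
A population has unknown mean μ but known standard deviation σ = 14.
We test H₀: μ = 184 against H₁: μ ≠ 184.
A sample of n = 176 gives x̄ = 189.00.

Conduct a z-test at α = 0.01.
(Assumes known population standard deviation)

Standard error: SE = σ/√n = 14/√176 = 1.0553
z-statistic: z = (x̄ - μ₀)/SE = (189.00 - 184)/1.0553 = 4.7380
Critical value: ±2.576
p-value < 0.0001
Decision: reject H₀

Answer: z = 4.7380, reject H₀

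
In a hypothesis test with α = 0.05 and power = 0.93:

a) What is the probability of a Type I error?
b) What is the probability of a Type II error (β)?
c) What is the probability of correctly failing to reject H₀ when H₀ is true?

Answer: a) 0.05, b) 0.07, c) 0.95

Derivation:
a) Type I error probability = α = 0.05
b) Power = P(reject H₀ | H₁ true) = 1 - β = 0.93, so Type II error probability = β = 1 - Power = 0.07
c) P(fail to reject H₀ | H₀ true) = 1 - α = 0.95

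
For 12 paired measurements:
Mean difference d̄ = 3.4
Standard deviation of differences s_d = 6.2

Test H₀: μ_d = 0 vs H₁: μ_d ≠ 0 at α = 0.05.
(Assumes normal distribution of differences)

Answer: t = 1.8997, fail to reject H₀

Derivation:
df = n - 1 = 11
SE = s_d/√n = 6.2/√12 = 1.7898
t = d̄/SE = 3.4/1.7898 = 1.8997
Critical value: t_{0.025,11} = ±2.201
p-value ≈ 0.0840
Decision: fail to reject H₀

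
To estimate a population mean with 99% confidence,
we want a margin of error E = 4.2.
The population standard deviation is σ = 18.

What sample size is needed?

z_0.005 = 2.576
n = (z×σ/E)² = (2.576×18/4.2)²
n = 121.8816
Round up: n = 122

Answer: n = 122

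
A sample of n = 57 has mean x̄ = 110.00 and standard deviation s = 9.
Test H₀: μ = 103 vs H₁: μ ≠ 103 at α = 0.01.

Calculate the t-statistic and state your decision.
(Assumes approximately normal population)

Answer: t = 5.8720, reject H₀

Derivation:
df = n - 1 = 56
SE = s/√n = 9/√57 = 1.1921
t = (x̄ - μ₀)/SE = (110.00 - 103)/1.1921 = 5.8720
Critical value: t_{0.005,56} = ±2.667
p-value < 0.0001
Decision: reject H₀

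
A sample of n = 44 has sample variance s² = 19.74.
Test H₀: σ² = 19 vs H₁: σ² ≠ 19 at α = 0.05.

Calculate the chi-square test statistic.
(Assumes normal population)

Answer: χ² = 44.6747, fail to reject H₀

Derivation:
df = n - 1 = 43
χ² = (n-1)s²/σ₀² = 43×19.74/19 = 44.6747
Critical values: χ²_{0.975,43} = 26.785, χ²_{0.025,43} = 62.990
Rejection region: χ² < 26.785 or χ² > 62.990
Decision: fail to reject H₀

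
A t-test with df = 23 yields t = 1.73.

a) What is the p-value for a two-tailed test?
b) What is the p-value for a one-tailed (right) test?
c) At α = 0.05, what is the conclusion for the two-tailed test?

Using t-distribution with df = 23:
a) Two-tailed: p = 2×P(T > 1.73) = 0.0970
b) One-tailed: p = P(T > 1.73) = 0.0485
c) 0.0970 ≥ 0.05, fail to reject H₀

Answer: a) 0.0970, b) 0.0485, c) fail to reject H₀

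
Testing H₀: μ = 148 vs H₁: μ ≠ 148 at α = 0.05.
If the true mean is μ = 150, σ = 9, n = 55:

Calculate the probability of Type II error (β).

Answer: β ≈ 0.6223

Derivation:
SE = σ/√n = 9/√55 = 1.2136
Critical values: μ₀ ± z_0.025×SE = 148 ± 1.960×1.2136
Acceptance region: (145.6213, 150.3787)
Under H₁ (μ = 150): z_high = (150.3787 - 150)/1.2136 = 0.3120, z_low = (145.6213 - 150)/1.2136 = -3.6080
β = P(not reject | H₁) = Φ(0.3120) - Φ(-3.6080) ≈ 0.6223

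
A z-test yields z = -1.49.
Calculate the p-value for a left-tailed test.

Answer: p-value ≈ 0.0681

Derivation:
For z = -1.49:
p = P(Z < -1.49) = Φ(-1.49) = 0.0681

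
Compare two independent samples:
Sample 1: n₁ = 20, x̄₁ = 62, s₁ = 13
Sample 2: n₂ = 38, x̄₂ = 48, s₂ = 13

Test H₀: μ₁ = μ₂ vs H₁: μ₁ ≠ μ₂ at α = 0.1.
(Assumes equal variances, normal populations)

Pooled variance: s²_p = [19×13² + 37×13²]/(56) = 169.0000
s_p = 13.0000
SE = s_p×√(1/n₁ + 1/n₂) = 13.0000×√(1/20 + 1/38) = 3.5913
t = (x̄₁ - x̄₂)/SE = (62 - 48)/3.5913 = 3.8983
df = 56, t-critical = ±1.673
Decision: reject H₀

Answer: t = 3.8983, reject H₀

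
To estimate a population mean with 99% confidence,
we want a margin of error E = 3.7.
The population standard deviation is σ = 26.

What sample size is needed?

z_0.005 = 2.576
n = (z×σ/E)² = (2.576×26/3.7)²
n = 327.6687
Round up: n = 328

Answer: n = 328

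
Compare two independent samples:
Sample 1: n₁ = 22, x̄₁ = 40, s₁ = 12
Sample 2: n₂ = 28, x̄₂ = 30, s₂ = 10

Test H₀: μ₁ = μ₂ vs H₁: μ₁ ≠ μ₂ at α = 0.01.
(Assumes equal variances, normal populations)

Answer: t = 3.2142, reject H₀

Derivation:
Pooled variance: s²_p = [21×12² + 27×10²]/(48) = 119.2500
s_p = 10.9202
SE = s_p×√(1/n₁ + 1/n₂) = 10.9202×√(1/22 + 1/28) = 3.1112
t = (x̄₁ - x̄₂)/SE = (40 - 30)/3.1112 = 3.2142
df = 48, t-critical = ±2.682
Decision: reject H₀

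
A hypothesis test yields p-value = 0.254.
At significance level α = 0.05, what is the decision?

Answer: fail to reject H₀

Derivation:
Compare p-value to α:
0.254 ≥ 0.05
Decision: fail to reject H₀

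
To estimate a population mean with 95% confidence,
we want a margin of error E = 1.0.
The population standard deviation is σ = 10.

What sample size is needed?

Answer: n = 385

Derivation:
z_0.025 = 1.960
n = (z×σ/E)² = (1.960×10/1.0)²
n = 384.1600
Round up: n = 385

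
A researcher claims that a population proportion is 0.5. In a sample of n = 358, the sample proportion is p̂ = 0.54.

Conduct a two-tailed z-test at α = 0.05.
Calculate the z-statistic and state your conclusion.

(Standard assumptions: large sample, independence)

H₀: p = 0.5, H₁: p ≠ 0.5
Standard error: SE = √(p₀(1-p₀)/n) = √(0.5×0.5/358) = 0.026426
z-statistic: z = (p̂ - p₀)/SE = (0.54 - 0.5)/0.026426 = 1.5137
Critical value: z_0.025 = ±1.960
p-value = 0.1301
Decision: fail to reject H₀ at α = 0.05

Answer: z = 1.5137, fail to reject H₀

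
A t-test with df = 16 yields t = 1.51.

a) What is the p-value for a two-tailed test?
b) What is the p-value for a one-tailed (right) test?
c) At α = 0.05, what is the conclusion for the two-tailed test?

Answer: a) 0.1505, b) 0.0753, c) fail to reject H₀

Derivation:
Using t-distribution with df = 16:
a) Two-tailed: p = 2×P(T > 1.51) = 0.1505
b) One-tailed: p = P(T > 1.51) = 0.0753
c) 0.1505 ≥ 0.05, fail to reject H₀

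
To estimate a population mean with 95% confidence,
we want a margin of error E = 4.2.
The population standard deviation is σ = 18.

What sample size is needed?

Answer: n = 71

Derivation:
z_0.025 = 1.960
n = (z×σ/E)² = (1.960×18/4.2)²
n = 70.5600
Round up: n = 71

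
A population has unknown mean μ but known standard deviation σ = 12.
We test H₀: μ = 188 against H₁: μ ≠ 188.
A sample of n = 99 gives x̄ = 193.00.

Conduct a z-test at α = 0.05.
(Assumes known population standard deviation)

Standard error: SE = σ/√n = 12/√99 = 1.2060
z-statistic: z = (x̄ - μ₀)/SE = (193.00 - 188)/1.2060 = 4.1459
Critical value: ±1.960
p-value < 0.0001
Decision: reject H₀

Answer: z = 4.1459, reject H₀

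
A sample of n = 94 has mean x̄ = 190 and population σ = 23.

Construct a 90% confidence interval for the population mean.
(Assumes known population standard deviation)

Answer: (186.0976, 193.9024)

Derivation:
Confidence level: 90%, α = 0.1
z_0.05 = 1.645
SE = σ/√n = 23/√94 = 2.3723
Margin of error = 1.645 × 2.3723 = 3.9024
CI: x̄ ± margin = 190 ± 3.9024
CI: (186.0976, 193.9024)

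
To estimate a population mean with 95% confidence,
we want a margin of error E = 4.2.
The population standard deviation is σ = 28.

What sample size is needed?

Answer: n = 171

Derivation:
z_0.025 = 1.960
n = (z×σ/E)² = (1.960×28/4.2)²
n = 170.7378
Round up: n = 171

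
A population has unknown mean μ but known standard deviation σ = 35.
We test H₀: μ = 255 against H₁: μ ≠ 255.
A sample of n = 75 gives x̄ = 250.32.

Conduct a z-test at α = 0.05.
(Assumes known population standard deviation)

Standard error: SE = σ/√n = 35/√75 = 4.0415
z-statistic: z = (x̄ - μ₀)/SE = (250.32 - 255)/4.0415 = -1.1580
Critical value: ±1.960
p-value = 0.2469
Decision: fail to reject H₀

Answer: z = -1.1580, fail to reject H₀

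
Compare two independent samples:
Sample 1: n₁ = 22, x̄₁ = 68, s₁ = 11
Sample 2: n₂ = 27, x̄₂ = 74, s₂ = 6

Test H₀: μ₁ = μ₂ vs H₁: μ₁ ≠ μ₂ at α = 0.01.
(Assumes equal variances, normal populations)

Pooled variance: s²_p = [21×11² + 26×6²]/(47) = 73.9787
s_p = 8.6011
SE = s_p×√(1/n₁ + 1/n₂) = 8.6011×√(1/22 + 1/27) = 2.4704
t = (x̄₁ - x̄₂)/SE = (68 - 74)/2.4704 = -2.4288
df = 47, t-critical = ±2.685
Decision: fail to reject H₀

Answer: t = -2.4288, fail to reject H₀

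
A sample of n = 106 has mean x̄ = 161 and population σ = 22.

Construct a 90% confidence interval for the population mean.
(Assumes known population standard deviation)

Confidence level: 90%, α = 0.1
z_0.05 = 1.645
SE = σ/√n = 22/√106 = 2.1368
Margin of error = 1.645 × 2.1368 = 3.5150
CI: x̄ ± margin = 161 ± 3.5150
CI: (157.4850, 164.5150)

Answer: (157.4850, 164.5150)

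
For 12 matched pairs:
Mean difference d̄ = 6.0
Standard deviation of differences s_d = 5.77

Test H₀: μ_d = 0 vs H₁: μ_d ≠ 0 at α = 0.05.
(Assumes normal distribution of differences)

Answer: t = 3.6021, reject H₀

Derivation:
df = n - 1 = 11
SE = s_d/√n = 5.77/√12 = 1.6657
t = d̄/SE = 6.0/1.6657 = 3.6021
Critical value: t_{0.025,11} = ±2.201
p-value ≈ 0.0042
Decision: reject H₀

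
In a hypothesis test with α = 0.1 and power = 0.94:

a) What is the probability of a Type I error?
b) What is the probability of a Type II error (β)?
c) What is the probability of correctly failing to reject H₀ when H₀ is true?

a) Type I error probability = α = 0.1
b) Power = P(reject H₀ | H₁ true) = 1 - β = 0.94, so Type II error probability = β = 1 - Power = 0.06
c) P(fail to reject H₀ | H₀ true) = 1 - α = 0.9

Answer: a) 0.1, b) 0.06, c) 0.9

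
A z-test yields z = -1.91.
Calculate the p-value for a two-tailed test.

For z = -1.91:
p = 2×P(Z > |-1.91|) = 2×(1 - Φ(1.91)) = 0.0561

Answer: p-value ≈ 0.0561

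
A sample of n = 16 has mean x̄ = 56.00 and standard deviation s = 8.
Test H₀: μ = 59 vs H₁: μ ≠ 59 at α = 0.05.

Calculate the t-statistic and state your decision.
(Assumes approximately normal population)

df = n - 1 = 15
SE = s/√n = 8/√16 = 2.0000
t = (x̄ - μ₀)/SE = (56.00 - 59)/2.0000 = -1.5000
Critical value: t_{0.025,15} = ±2.131
p-value ≈ 0.1544
Decision: fail to reject H₀

Answer: t = -1.5000, fail to reject H₀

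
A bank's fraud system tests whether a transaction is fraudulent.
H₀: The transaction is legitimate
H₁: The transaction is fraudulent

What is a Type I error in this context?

Answer: Blocking a legitimate transaction as fraud

Derivation:
Type I error: rejecting H₀ when it is actually true (false positive).
Type II error: failing to reject H₀ when H₁ is actually true (false negative).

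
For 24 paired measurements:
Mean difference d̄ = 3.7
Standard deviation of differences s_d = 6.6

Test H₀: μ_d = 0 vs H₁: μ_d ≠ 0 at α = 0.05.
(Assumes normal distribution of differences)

df = n - 1 = 23
SE = s_d/√n = 6.6/√24 = 1.3472
t = d̄/SE = 3.7/1.3472 = 2.7464
Critical value: t_{0.025,23} = ±2.069
p-value ≈ 0.0115
Decision: reject H₀

Answer: t = 2.7464, reject H₀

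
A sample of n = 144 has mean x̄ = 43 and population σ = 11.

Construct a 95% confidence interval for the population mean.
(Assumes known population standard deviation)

Answer: (41.2033, 44.7967)

Derivation:
Confidence level: 95%, α = 0.05
z_0.025 = 1.960
SE = σ/√n = 11/√144 = 0.9167
Margin of error = 1.960 × 0.9167 = 1.7967
CI: x̄ ± margin = 43 ± 1.7967
CI: (41.2033, 44.7967)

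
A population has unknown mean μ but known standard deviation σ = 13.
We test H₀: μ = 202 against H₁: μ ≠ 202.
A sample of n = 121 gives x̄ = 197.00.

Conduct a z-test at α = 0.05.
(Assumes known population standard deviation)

Answer: z = -4.2308, reject H₀

Derivation:
Standard error: SE = σ/√n = 13/√121 = 1.1818
z-statistic: z = (x̄ - μ₀)/SE = (197.00 - 202)/1.1818 = -4.2308
Critical value: ±1.960
p-value < 0.0001
Decision: reject H₀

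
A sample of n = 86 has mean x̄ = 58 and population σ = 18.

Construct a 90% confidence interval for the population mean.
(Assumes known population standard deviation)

Answer: (54.8071, 61.1929)

Derivation:
Confidence level: 90%, α = 0.1
z_0.05 = 1.645
SE = σ/√n = 18/√86 = 1.9410
Margin of error = 1.645 × 1.9410 = 3.1929
CI: x̄ ± margin = 58 ± 3.1929
CI: (54.8071, 61.1929)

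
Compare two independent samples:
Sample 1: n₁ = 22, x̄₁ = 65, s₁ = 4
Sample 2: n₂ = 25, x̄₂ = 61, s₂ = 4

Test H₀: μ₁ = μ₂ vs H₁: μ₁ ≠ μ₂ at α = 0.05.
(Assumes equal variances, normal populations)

Answer: t = 3.4209, reject H₀

Derivation:
Pooled variance: s²_p = [21×4² + 24×4²]/(45) = 16.0000
s_p = 4.0000
SE = s_p×√(1/n₁ + 1/n₂) = 4.0000×√(1/22 + 1/25) = 1.1693
t = (x̄₁ - x̄₂)/SE = (65 - 61)/1.1693 = 3.4209
df = 45, t-critical = ±2.014
Decision: reject H₀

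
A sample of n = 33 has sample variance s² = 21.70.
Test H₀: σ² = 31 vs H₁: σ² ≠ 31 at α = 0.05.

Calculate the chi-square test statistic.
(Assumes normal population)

df = n - 1 = 32
χ² = (n-1)s²/σ₀² = 32×21.70/31 = 22.4000
Critical values: χ²_{0.975,32} = 18.291, χ²_{0.025,32} = 49.480
Rejection region: χ² < 18.291 or χ² > 49.480
Decision: fail to reject H₀

Answer: χ² = 22.4000, fail to reject H₀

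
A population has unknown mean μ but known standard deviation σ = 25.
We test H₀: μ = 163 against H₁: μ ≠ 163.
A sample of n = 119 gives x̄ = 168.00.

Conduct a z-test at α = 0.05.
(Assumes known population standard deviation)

Standard error: SE = σ/√n = 25/√119 = 2.2917
z-statistic: z = (x̄ - μ₀)/SE = (168.00 - 163)/2.2917 = 2.1818
Critical value: ±1.960
p-value = 0.0291
Decision: reject H₀

Answer: z = 2.1818, reject H₀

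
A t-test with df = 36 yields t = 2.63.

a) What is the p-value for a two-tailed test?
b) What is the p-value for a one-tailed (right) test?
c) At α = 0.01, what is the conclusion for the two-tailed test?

Using t-distribution with df = 36:
a) Two-tailed: p = 2×P(T > 2.63) = 0.0125
b) One-tailed: p = P(T > 2.63) = 0.0062
c) 0.0125 ≥ 0.01, fail to reject H₀

Answer: a) 0.0125, b) 0.0062, c) fail to reject H₀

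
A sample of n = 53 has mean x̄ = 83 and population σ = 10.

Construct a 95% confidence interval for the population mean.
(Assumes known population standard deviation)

Answer: (80.3077, 85.6923)

Derivation:
Confidence level: 95%, α = 0.05
z_0.025 = 1.960
SE = σ/√n = 10/√53 = 1.3736
Margin of error = 1.960 × 1.3736 = 2.6923
CI: x̄ ± margin = 83 ± 2.6923
CI: (80.3077, 85.6923)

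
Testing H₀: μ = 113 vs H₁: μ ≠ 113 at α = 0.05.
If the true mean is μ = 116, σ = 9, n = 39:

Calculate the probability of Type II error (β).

Answer: β ≈ 0.4516

Derivation:
SE = σ/√n = 9/√39 = 1.4412
Critical values: μ₀ ± z_0.025×SE = 113 ± 1.960×1.4412
Acceptance region: (110.1752, 115.8248)
Under H₁ (μ = 116): z_high = (115.8248 - 116)/1.4412 = -0.1216, z_low = (110.1752 - 116)/1.4412 = -4.0416
β = P(not reject | H₁) = Φ(-0.1216) - Φ(-4.0416) ≈ 0.4516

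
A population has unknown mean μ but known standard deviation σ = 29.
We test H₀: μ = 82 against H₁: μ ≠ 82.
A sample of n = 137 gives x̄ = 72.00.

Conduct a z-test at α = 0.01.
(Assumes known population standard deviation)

Answer: z = -4.0362, reject H₀

Derivation:
Standard error: SE = σ/√n = 29/√137 = 2.4776
z-statistic: z = (x̄ - μ₀)/SE = (72.00 - 82)/2.4776 = -4.0362
Critical value: ±2.576
p-value = 0.0001
Decision: reject H₀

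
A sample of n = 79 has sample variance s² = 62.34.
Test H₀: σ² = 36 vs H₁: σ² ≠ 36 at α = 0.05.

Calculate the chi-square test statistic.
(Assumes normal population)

df = n - 1 = 78
χ² = (n-1)s²/σ₀² = 78×62.34/36 = 135.0700
Critical values: χ²_{0.975,78} = 55.466, χ²_{0.025,78} = 104.316
Rejection region: χ² < 55.466 or χ² > 104.316
Decision: reject H₀

Answer: χ² = 135.0700, reject H₀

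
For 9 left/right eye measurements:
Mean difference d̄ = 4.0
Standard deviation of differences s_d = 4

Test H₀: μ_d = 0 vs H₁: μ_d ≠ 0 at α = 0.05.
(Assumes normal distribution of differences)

Answer: t = 3.0001, reject H₀

Derivation:
df = n - 1 = 8
SE = s_d/√n = 4/√9 = 1.3333
t = d̄/SE = 4.0/1.3333 = 3.0001
Critical value: t_{0.025,8} = ±2.306
p-value ≈ 0.0171
Decision: reject H₀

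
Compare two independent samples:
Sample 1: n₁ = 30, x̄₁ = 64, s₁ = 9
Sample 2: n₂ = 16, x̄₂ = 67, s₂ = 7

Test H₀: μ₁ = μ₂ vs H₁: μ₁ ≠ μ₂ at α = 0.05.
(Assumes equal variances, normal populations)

Pooled variance: s²_p = [29×9² + 15×7²]/(44) = 70.0909
s_p = 8.3720
SE = s_p×√(1/n₁ + 1/n₂) = 8.3720×√(1/30 + 1/16) = 2.5917
t = (x̄₁ - x̄₂)/SE = (64 - 67)/2.5917 = -1.1575
df = 44, t-critical = ±2.015
Decision: fail to reject H₀

Answer: t = -1.1575, fail to reject H₀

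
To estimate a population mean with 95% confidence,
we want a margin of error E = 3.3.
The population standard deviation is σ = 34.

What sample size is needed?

z_0.025 = 1.960
n = (z×σ/E)² = (1.960×34/3.3)²
n = 407.7952
Round up: n = 408

Answer: n = 408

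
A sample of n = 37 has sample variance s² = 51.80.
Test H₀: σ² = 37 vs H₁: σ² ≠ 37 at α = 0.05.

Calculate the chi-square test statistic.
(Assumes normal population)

Answer: χ² = 50.4000, fail to reject H₀

Derivation:
df = n - 1 = 36
χ² = (n-1)s²/σ₀² = 36×51.80/37 = 50.4000
Critical values: χ²_{0.975,36} = 21.336, χ²_{0.025,36} = 54.437
Rejection region: χ² < 21.336 or χ² > 54.437
Decision: fail to reject H₀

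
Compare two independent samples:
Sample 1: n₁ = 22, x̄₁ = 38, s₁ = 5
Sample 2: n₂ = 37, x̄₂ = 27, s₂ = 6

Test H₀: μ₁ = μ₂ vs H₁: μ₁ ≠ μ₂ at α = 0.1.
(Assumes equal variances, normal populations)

Answer: t = 7.2288, reject H₀

Derivation:
Pooled variance: s²_p = [21×5² + 36×6²]/(57) = 31.9474
s_p = 5.6522
SE = s_p×√(1/n₁ + 1/n₂) = 5.6522×√(1/22 + 1/37) = 1.5217
t = (x̄₁ - x̄₂)/SE = (38 - 27)/1.5217 = 7.2288
df = 57, t-critical = ±1.672
Decision: reject H₀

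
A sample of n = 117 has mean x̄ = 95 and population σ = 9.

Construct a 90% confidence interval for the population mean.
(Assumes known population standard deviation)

Answer: (93.6312, 96.3688)

Derivation:
Confidence level: 90%, α = 0.1
z_0.05 = 1.645
SE = σ/√n = 9/√117 = 0.8321
Margin of error = 1.645 × 0.8321 = 1.3688
CI: x̄ ± margin = 95 ± 1.3688
CI: (93.6312, 96.3688)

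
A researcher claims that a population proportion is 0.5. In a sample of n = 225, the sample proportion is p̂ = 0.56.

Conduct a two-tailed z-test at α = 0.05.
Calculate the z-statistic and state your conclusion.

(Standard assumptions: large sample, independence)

Answer: z = 1.8000, fail to reject H₀

Derivation:
H₀: p = 0.5, H₁: p ≠ 0.5
Standard error: SE = √(p₀(1-p₀)/n) = √(0.5×0.5/225) = 0.033333
z-statistic: z = (p̂ - p₀)/SE = (0.56 - 0.5)/0.033333 = 1.8000
Critical value: z_0.025 = ±1.960
p-value = 0.0719
Decision: fail to reject H₀ at α = 0.05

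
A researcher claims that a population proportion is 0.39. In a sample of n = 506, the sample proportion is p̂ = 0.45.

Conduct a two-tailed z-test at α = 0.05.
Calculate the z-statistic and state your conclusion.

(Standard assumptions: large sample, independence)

Answer: z = 2.7671, reject H₀

Derivation:
H₀: p = 0.39, H₁: p ≠ 0.39
Standard error: SE = √(p₀(1-p₀)/n) = √(0.39×0.61/506) = 0.021683
z-statistic: z = (p̂ - p₀)/SE = (0.45 - 0.39)/0.021683 = 2.7671
Critical value: z_0.025 = ±1.960
p-value = 0.0057
Decision: reject H₀ at α = 0.05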